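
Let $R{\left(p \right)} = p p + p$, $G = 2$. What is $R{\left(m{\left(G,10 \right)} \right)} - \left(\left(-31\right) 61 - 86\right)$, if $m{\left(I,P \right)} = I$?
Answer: $1983$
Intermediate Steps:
$R{\left(p \right)} = p + p^{2}$ ($R{\left(p \right)} = p^{2} + p = p + p^{2}$)
$R{\left(m{\left(G,10 \right)} \right)} - \left(\left(-31\right) 61 - 86\right) = 2 \left(1 + 2\right) - \left(\left(-31\right) 61 - 86\right) = 2 \cdot 3 - \left(-1891 - 86\right) = 6 - -1977 = 6 + 1977 = 1983$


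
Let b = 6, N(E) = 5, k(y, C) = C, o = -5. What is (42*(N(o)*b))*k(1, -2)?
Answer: -2520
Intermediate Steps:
(42*(N(o)*b))*k(1, -2) = (42*(5*6))*(-2) = (42*30)*(-2) = 1260*(-2) = -2520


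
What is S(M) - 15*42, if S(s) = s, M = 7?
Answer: -623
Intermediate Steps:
S(M) - 15*42 = 7 - 15*42 = 7 - 630 = -623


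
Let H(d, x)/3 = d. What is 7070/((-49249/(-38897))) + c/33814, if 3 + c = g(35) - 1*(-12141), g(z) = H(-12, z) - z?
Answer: 845409528613/151391426 ≈ 5584.3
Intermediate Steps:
H(d, x) = 3*d
g(z) = -36 - z (g(z) = 3*(-12) - z = -36 - z)
c = 12067 (c = -3 + ((-36 - 1*35) - 1*(-12141)) = -3 + ((-36 - 35) + 12141) = -3 + (-71 + 12141) = -3 + 12070 = 12067)
7070/((-49249/(-38897))) + c/33814 = 7070/((-49249/(-38897))) + 12067/33814 = 7070/((-49249*(-1/38897))) + 12067*(1/33814) = 7070/(49249/38897) + 1097/3074 = 7070*(38897/49249) + 1097/3074 = 275001790/49249 + 1097/3074 = 845409528613/151391426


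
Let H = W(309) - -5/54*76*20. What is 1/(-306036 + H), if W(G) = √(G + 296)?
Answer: -222997644/68213921684539 - 8019*√5/68213921684539 ≈ -3.2694e-6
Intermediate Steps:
W(G) = √(296 + G)
H = 3800/27 + 11*√5 (H = √(296 + 309) - -5/54*76*20 = √605 - -5*1/54*76*20 = 11*√5 - (-5/54*76)*20 = 11*√5 - (-190)*20/27 = 11*√5 - 1*(-3800/27) = 11*√5 + 3800/27 = 3800/27 + 11*√5 ≈ 165.34)
1/(-306036 + H) = 1/(-306036 + (3800/27 + 11*√5)) = 1/(-8259172/27 + 11*√5)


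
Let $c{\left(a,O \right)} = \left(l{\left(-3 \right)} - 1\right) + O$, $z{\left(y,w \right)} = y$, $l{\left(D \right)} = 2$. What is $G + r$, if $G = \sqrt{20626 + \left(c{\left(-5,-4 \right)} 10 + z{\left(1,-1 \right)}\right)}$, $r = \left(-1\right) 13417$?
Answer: $-13417 + \sqrt{20597} \approx -13273.0$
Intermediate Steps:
$r = -13417$
$c{\left(a,O \right)} = 1 + O$ ($c{\left(a,O \right)} = \left(2 - 1\right) + O = 1 + O$)
$G = \sqrt{20597}$ ($G = \sqrt{20626 + \left(\left(1 - 4\right) 10 + 1\right)} = \sqrt{20626 + \left(\left(-3\right) 10 + 1\right)} = \sqrt{20626 + \left(-30 + 1\right)} = \sqrt{20626 - 29} = \sqrt{20597} \approx 143.52$)
$G + r = \sqrt{20597} - 13417 = -13417 + \sqrt{20597}$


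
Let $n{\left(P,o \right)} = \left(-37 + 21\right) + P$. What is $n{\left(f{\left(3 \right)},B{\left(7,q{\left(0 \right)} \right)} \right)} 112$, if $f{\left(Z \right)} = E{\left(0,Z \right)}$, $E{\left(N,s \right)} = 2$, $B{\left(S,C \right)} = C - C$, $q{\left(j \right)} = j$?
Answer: $-1568$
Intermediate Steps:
$B{\left(S,C \right)} = 0$
$f{\left(Z \right)} = 2$
$n{\left(P,o \right)} = -16 + P$
$n{\left(f{\left(3 \right)},B{\left(7,q{\left(0 \right)} \right)} \right)} 112 = \left(-16 + 2\right) 112 = \left(-14\right) 112 = -1568$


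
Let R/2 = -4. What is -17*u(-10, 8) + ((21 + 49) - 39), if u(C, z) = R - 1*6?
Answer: 269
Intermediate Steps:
R = -8 (R = 2*(-4) = -8)
u(C, z) = -14 (u(C, z) = -8 - 1*6 = -8 - 6 = -14)
-17*u(-10, 8) + ((21 + 49) - 39) = -17*(-14) + ((21 + 49) - 39) = 238 + (70 - 39) = 238 + 31 = 269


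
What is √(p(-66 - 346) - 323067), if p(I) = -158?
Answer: 5*I*√12929 ≈ 568.53*I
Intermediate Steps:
√(p(-66 - 346) - 323067) = √(-158 - 323067) = √(-323225) = 5*I*√12929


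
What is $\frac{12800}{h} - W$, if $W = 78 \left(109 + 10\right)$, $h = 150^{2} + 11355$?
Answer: $- \frac{62845862}{6771} \approx -9281.6$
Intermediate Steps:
$h = 33855$ ($h = 22500 + 11355 = 33855$)
$W = 9282$ ($W = 78 \cdot 119 = 9282$)
$\frac{12800}{h} - W = \frac{12800}{33855} - 9282 = 12800 \cdot \frac{1}{33855} - 9282 = \frac{2560}{6771} - 9282 = - \frac{62845862}{6771}$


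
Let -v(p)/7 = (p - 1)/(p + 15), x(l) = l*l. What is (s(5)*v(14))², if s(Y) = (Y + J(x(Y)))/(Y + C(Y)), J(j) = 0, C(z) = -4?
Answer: 207025/841 ≈ 246.17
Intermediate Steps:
x(l) = l²
v(p) = -7*(-1 + p)/(15 + p) (v(p) = -7*(p - 1)/(p + 15) = -7*(-1 + p)/(15 + p))
s(Y) = Y/(-4 + Y) (s(Y) = (Y + 0)/(Y - 4) = Y/(-4 + Y))
(s(5)*v(14))² = ((5/(-4 + 5))*(7*(1 - 1*14)/(15 + 14)))² = ((5/1)*(7*(1 - 14)/29))² = ((5*1)*(7*(1/29)*(-13)))² = (5*(-91/29))² = (-455/29)² = 207025/841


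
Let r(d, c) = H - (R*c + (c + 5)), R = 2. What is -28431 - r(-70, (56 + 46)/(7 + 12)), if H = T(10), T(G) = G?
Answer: -539978/19 ≈ -28420.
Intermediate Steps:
H = 10
r(d, c) = 5 - 3*c (r(d, c) = 10 - (2*c + (c + 5)) = 10 - (2*c + (5 + c)) = 10 - (5 + 3*c) = 10 + (-5 - 3*c) = 5 - 3*c)
-28431 - r(-70, (56 + 46)/(7 + 12)) = -28431 - (5 - 3*(56 + 46)/(7 + 12)) = -28431 - (5 - 306/19) = -28431 - 1*(-211/19) = -28431 + 211/19 = -539978/19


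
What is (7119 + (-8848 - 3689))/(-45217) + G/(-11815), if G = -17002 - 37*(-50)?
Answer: 749141654/534238855 ≈ 1.4023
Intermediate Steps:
G = -15152 (G = -17002 + 1850 = -15152)
(7119 + (-8848 - 3689))/(-45217) + G/(-11815) = (7119 + (-8848 - 3689))/(-45217) - 15152/(-11815) = (7119 - 12537)*(-1/45217) - 15152*(-1/11815) = -5418*(-1/45217) + 15152/11815 = 5418/45217 + 15152/11815 = 749141654/534238855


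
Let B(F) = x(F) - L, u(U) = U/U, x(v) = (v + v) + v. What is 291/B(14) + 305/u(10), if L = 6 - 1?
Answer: 11576/37 ≈ 312.86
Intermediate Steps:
x(v) = 3*v (x(v) = 2*v + v = 3*v)
L = 5
u(U) = 1
B(F) = -5 + 3*F (B(F) = 3*F - 1*5 = 3*F - 5 = -5 + 3*F)
291/B(14) + 305/u(10) = 291/(-5 + 3*14) + 305/1 = 291/(-5 + 42) + 305*1 = 291/37 + 305 = 11576/37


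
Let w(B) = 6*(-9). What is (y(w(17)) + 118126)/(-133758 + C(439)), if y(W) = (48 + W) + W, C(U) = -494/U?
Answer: -25915487/29360128 ≈ -0.88268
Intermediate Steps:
w(B) = -54
y(W) = 48 + 2*W
(y(w(17)) + 118126)/(-133758 + C(439)) = ((48 + 2*(-54)) + 118126)/(-133758 - 494/439) = ((48 - 108) + 118126)/(-133758 - 494*1/439) = (-60 + 118126)/(-133758 - 494/439) = 118066/(-58720256/439) = 118066*(-439/58720256) = -25915487/29360128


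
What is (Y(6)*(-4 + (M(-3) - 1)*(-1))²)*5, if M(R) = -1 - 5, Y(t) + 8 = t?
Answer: -90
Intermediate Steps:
Y(t) = -8 + t
M(R) = -6
(Y(6)*(-4 + (M(-3) - 1)*(-1))²)*5 = ((-8 + 6)*(-4 + (-6 - 1)*(-1))²)*5 = -2*(-4 - 7*(-1))²*5 = -2*(-4 + 7)²*5 = -2*3²*5 = -2*9*5 = -18*5 = -90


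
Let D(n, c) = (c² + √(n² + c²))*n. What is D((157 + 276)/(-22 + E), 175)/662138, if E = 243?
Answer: 13260625/146332498 + 433*√1495943114/32339482058 ≈ 0.091138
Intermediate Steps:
D(n, c) = n*(c² + √(c² + n²)) (D(n, c) = (c² + √(c² + n²))*n = n*(c² + √(c² + n²)))
D((157 + 276)/(-22 + E), 175)/662138 = (((157 + 276)/(-22 + 243))*(175² + √(175² + ((157 + 276)/(-22 + 243))²)))/662138 = ((433/221)*(30625 + √(30625 + (433/221)²)))*(1/662138) = ((433*(1/221))*(30625 + √(30625 + (433*(1/221))²)))*(1/662138) = (433*(30625 + √(30625 + (433/221)²))/221)*(1/662138) = (433*(30625 + √(30625 + 187489/48841))/221)*(1/662138) = (433*(30625 + √(1495943114/48841))/221)*(1/662138) = (433*(30625 + √1495943114/221)/221)*(1/662138) = (13260625/221 + 433*√1495943114/48841)*(1/662138) = 13260625/146332498 + 433*√1495943114/32339482058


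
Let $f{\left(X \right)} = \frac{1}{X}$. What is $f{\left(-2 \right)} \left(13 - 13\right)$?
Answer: $0$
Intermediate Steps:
$f{\left(-2 \right)} \left(13 - 13\right) = \frac{13 - 13}{-2} = \left(- \frac{1}{2}\right) 0 = 0$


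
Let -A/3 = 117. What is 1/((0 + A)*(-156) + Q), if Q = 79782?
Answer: 1/134538 ≈ 7.4328e-6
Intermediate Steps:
A = -351 (A = -3*117 = -351)
1/((0 + A)*(-156) + Q) = 1/((0 - 351)*(-156) + 79782) = 1/(-351*(-156) + 79782) = 1/(54756 + 79782) = 1/134538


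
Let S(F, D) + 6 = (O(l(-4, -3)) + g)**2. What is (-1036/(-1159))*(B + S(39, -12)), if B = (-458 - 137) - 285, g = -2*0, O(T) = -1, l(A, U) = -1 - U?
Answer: -916860/1159 ≈ -791.08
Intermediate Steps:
g = 0
B = -880 (B = -595 - 285 = -880)
S(F, D) = -5 (S(F, D) = -6 + (-1 + 0)**2 = -6 + (-1)**2 = -6 + 1 = -5)
(-1036/(-1159))*(B + S(39, -12)) = (-1036/(-1159))*(-880 - 5) = -1036*(-1/1159)*(-885) = (1036/1159)*(-885) = -916860/1159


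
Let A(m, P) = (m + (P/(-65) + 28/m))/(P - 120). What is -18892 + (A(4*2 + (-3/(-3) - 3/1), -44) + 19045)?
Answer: 1222682/7995 ≈ 152.93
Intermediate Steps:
A(m, P) = (m + 28/m - P/65)/(-120 + P) (A(m, P) = (m + (P*(-1/65) + 28/m))/(-120 + P) = (m + (-P/65 + 28/m))/(-120 + P) = (m + (28/m - P/65))/(-120 + P) = (m + 28/m - P/65)/(-120 + P))
-18892 + (A(4*2 + (-3/(-3) - 3/1), -44) + 19045) = -18892 + ((28 + (4*2 + (-3/(-3) - 3/1))² - 1/65*(-44)*(4*2 + (-3/(-3) - 3/1)))/((4*2 + (-3/(-3) - 3/1))*(-120 - 44)) + 19045) = -18892 + ((28 + (8 + (-3*(-⅓) - 3*1))² - 1/65*(-44)*(8 + (-3*(-⅓) - 3*1)))/((8 + (-3*(-⅓) - 3*1))*(-164)) + 19045) = -18892 + (-1/164*(28 + (8 + (1 - 3))² - 1/65*(-44)*(8 + (1 - 3)))/(8 + (1 - 3)) + 19045) = -18892 + (-1/164*(28 + (8 - 2)² - 1/65*(-44)*(8 - 2))/(8 - 2) + 19045) = -18892 + (-1/164*(28 + 6² - 1/65*(-44)*6)/6 + 19045) = -18892 + ((⅙)*(-1/164)*(28 + 36 + 264/65) + 19045) = -18892 + ((⅙)*(-1/164)*(4424/65) + 19045) = -18892 + (-553/7995 + 19045) = -18892 + 152264222/7995 = 1222682/7995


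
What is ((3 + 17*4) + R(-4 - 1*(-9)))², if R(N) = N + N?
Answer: 6561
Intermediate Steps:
R(N) = 2*N
((3 + 17*4) + R(-4 - 1*(-9)))² = ((3 + 17*4) + 2*(-4 - 1*(-9)))² = ((3 + 68) + 2*(-4 + 9))² = (71 + 2*5)² = (71 + 10)² = 81² = 6561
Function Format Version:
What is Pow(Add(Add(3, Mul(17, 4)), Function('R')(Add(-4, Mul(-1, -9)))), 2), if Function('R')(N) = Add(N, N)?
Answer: 6561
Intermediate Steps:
Function('R')(N) = Mul(2, N)
Pow(Add(Add(3, Mul(17, 4)), Function('R')(Add(-4, Mul(-1, -9)))), 2) = Pow(Add(Add(3, Mul(17, 4)), Mul(2, Add(-4, Mul(-1, -9)))), 2) = Pow(Add(Add(3, 68), Mul(2, Add(-4, 9))), 2) = Pow(Add(71, Mul(2, 5)), 2) = Pow(Add(71, 10), 2) = Pow(81, 2) = 6561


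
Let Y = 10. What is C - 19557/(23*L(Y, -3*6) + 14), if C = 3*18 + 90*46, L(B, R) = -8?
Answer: 732537/170 ≈ 4309.0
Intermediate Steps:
C = 4194 (C = 54 + 4140 = 4194)
C - 19557/(23*L(Y, -3*6) + 14) = 4194 - 19557/(23*(-8) + 14) = 4194 - 19557/(-184 + 14) = 4194 - 19557/(-170) = 4194 - 19557*(-1)/170 = 4194 - 1*(-19557/170) = 4194 + 19557/170 = 732537/170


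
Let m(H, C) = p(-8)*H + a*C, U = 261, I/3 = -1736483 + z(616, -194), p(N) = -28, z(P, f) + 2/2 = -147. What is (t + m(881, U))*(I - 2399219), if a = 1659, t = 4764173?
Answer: -39358162256448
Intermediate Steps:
z(P, f) = -148 (z(P, f) = -1 - 147 = -148)
I = -5209893 (I = 3*(-1736483 - 148) = 3*(-1736631) = -5209893)
m(H, C) = -28*H + 1659*C
(t + m(881, U))*(I - 2399219) = (4764173 + (-28*881 + 1659*261))*(-5209893 - 2399219) = (4764173 + (-24668 + 432999))*(-7609112) = (4764173 + 408331)*(-7609112) = 5172504*(-7609112) = -39358162256448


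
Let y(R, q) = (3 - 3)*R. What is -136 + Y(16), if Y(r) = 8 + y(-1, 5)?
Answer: -128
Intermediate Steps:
y(R, q) = 0 (y(R, q) = 0*R = 0)
Y(r) = 8 (Y(r) = 8 + 0 = 8)
-136 + Y(16) = -136 + 8 = -128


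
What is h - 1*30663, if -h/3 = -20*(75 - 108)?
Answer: -32643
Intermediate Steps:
h = -1980 (h = -(-60)*(75 - 108) = -(-60)*(-33) = -3*660 = -1980)
h - 1*30663 = -1980 - 1*30663 = -1980 - 30663 = -32643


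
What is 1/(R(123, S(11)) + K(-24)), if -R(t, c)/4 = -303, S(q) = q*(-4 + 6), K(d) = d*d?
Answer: 1/1788 ≈ 0.00055928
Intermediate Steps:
K(d) = d**2
S(q) = 2*q (S(q) = q*2 = 2*q)
R(t, c) = 1212 (R(t, c) = -4*(-303) = 1212)
1/(R(123, S(11)) + K(-24)) = 1/(1212 + (-24)**2) = 1/(1212 + 576) = 1/1788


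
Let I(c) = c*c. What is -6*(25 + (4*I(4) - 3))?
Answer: -516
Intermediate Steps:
I(c) = c**2
-6*(25 + (4*I(4) - 3)) = -6*(25 + (4*4**2 - 3)) = -6*(25 + (4*16 - 3)) = -6*(25 + (64 - 3)) = -6*(25 + 61) = -6*86 = -516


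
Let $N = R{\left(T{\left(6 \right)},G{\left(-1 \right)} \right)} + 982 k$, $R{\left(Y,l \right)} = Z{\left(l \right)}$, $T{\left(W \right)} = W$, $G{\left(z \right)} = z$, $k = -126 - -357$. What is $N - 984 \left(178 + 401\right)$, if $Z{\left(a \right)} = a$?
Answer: $-342895$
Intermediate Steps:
$k = 231$ ($k = -126 + 357 = 231$)
$R{\left(Y,l \right)} = l$
$N = 226841$ ($N = -1 + 982 \cdot 231 = -1 + 226842 = 226841$)
$N - 984 \left(178 + 401\right) = 226841 - 984 \left(178 + 401\right) = 226841 - 984 \cdot 579 = 226841 - 569736 = -342895$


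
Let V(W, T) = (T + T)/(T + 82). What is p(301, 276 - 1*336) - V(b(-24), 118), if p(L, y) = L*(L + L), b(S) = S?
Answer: 9060041/50 ≈ 1.8120e+5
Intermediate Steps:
V(W, T) = 2*T/(82 + T) (V(W, T) = (2*T)/(82 + T) = 2*T/(82 + T))
p(L, y) = 2*L² (p(L, y) = L*(2*L) = 2*L²)
p(301, 276 - 1*336) - V(b(-24), 118) = 2*301² - 2*118/(82 + 118) = 2*90601 - 2*118/200 = 181202 - 2*118/200 = 181202 - 1*59/50 = 181202 - 59/50 = 9060041/50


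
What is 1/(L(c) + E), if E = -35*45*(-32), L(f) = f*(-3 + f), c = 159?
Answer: 1/75204 ≈ 1.3297e-5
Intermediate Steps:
E = 50400 (E = -1575*(-32) = 50400)
1/(L(c) + E) = 1/(159*(-3 + 159) + 50400) = 1/(159*156 + 50400) = 1/(24804 + 50400) = 1/75204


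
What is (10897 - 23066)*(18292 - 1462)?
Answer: -204804270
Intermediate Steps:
(10897 - 23066)*(18292 - 1462) = -12169*16830 = -204804270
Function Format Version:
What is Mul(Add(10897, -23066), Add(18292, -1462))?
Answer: -204804270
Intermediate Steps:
Mul(Add(10897, -23066), Add(18292, -1462)) = Mul(-12169, 16830) = -204804270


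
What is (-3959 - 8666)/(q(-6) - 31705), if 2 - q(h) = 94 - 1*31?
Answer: 12625/31766 ≈ 0.39744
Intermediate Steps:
q(h) = -61 (q(h) = 2 - (94 - 1*31) = 2 - (94 - 31) = 2 - 1*63 = 2 - 63 = -61)
(-3959 - 8666)/(q(-6) - 31705) = (-3959 - 8666)/(-61 - 31705) = -12625/(-31766) = -12625*(-1/31766) = 12625/31766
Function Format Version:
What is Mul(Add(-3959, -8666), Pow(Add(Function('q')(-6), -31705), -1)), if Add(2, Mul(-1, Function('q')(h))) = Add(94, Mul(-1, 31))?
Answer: Rational(12625, 31766) ≈ 0.39744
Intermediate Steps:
Function('q')(h) = -61 (Function('q')(h) = Add(2, Mul(-1, Add(94, Mul(-1, 31)))) = Add(2, Mul(-1, Add(94, -31))) = Add(2, Mul(-1, 63)) = Add(2, -63) = -61)
Mul(Add(-3959, -8666), Pow(Add(Function('q')(-6), -31705), -1)) = Mul(Add(-3959, -8666), Pow(Add(-61, -31705), -1)) = Mul(-12625, Pow(-31766, -1)) = Mul(-12625, Rational(-1, 31766)) = Rational(12625, 31766)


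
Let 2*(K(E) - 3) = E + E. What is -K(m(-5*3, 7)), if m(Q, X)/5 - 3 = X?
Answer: -53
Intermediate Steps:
m(Q, X) = 15 + 5*X
K(E) = 3 + E (K(E) = 3 + (E + E)/2 = 3 + (2*E)/2 = 3 + E)
-K(m(-5*3, 7)) = -(3 + (15 + 5*7)) = -(3 + (15 + 35)) = -(3 + 50) = -1*53 = -53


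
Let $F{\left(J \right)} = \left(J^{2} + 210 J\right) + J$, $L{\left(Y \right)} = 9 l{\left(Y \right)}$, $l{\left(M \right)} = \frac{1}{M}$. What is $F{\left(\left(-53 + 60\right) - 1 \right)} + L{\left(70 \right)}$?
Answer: $\frac{91149}{70} \approx 1302.1$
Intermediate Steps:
$L{\left(Y \right)} = \frac{9}{Y}$
$F{\left(J \right)} = J^{2} + 211 J$
$F{\left(\left(-53 + 60\right) - 1 \right)} + L{\left(70 \right)} = \left(\left(-53 + 60\right) - 1\right) \left(211 + \left(\left(-53 + 60\right) - 1\right)\right) + \frac{9}{70} = \left(7 - 1\right) \left(211 + \left(7 - 1\right)\right) + 9 \cdot \frac{1}{70} = 6 \left(211 + 6\right) + \frac{9}{70} = 6 \cdot 217 + \frac{9}{70} = 1302 + \frac{9}{70} = \frac{91149}{70}$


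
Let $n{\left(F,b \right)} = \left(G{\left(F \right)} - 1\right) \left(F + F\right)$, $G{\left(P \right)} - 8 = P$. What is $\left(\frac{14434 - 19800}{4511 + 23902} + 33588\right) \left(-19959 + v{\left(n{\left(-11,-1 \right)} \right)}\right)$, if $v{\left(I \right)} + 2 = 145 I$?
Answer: $- \frac{6872133772078}{28413} \approx -2.4187 \cdot 10^{8}$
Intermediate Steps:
$G{\left(P \right)} = 8 + P$
$n{\left(F,b \right)} = 2 F \left(7 + F\right)$ ($n{\left(F,b \right)} = \left(\left(8 + F\right) - 1\right) \left(F + F\right) = \left(7 + F\right) 2 F = 2 F \left(7 + F\right)$)
$v{\left(I \right)} = -2 + 145 I$
$\left(\frac{14434 - 19800}{4511 + 23902} + 33588\right) \left(-19959 + v{\left(n{\left(-11,-1 \right)} \right)}\right) = \left(\frac{14434 - 19800}{4511 + 23902} + 33588\right) \left(-19959 - \left(2 - 145 \cdot 2 \left(-11\right) \left(7 - 11\right)\right)\right) = \left(- \frac{5366}{28413} + 33588\right) \left(-19959 - \left(2 - 145 \cdot 2 \left(-11\right) \left(-4\right)\right)\right) = \left(\left(-5366\right) \frac{1}{28413} + 33588\right) \left(-19959 + \left(-2 + 145 \cdot 88\right)\right) = \left(- \frac{5366}{28413} + 33588\right) \left(-19959 + \left(-2 + 12760\right)\right) = \frac{954330478 \left(-19959 + 12758\right)}{28413} = \frac{954330478}{28413} \left(-7201\right) = - \frac{6872133772078}{28413}$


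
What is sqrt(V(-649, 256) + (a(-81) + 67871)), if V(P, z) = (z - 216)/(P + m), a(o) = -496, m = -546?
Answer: sqrt(3848525463)/239 ≈ 259.57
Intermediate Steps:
V(P, z) = (-216 + z)/(-546 + P) (V(P, z) = (z - 216)/(P - 546) = (-216 + z)/(-546 + P))
sqrt(V(-649, 256) + (a(-81) + 67871)) = sqrt((-216 + 256)/(-546 - 649) + (-496 + 67871)) = sqrt(40/(-1195) + 67375) = sqrt(-1/1195*40 + 67375) = sqrt(-8/239 + 67375) = sqrt(16102617/239) = sqrt(3848525463)/239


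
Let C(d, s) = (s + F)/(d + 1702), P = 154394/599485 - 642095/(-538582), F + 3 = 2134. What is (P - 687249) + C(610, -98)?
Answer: -256507834608429365677/373239835792120 ≈ -6.8725e+5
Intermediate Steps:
F = 2131 (F = -3 + 2134 = 2131)
P = 468080150383/322871830270 (P = 154394*(1/599485) - 642095*(-1/538582) = 154394/599485 + 642095/538582 = 468080150383/322871830270 ≈ 1.4497)
C(d, s) = (2131 + s)/(1702 + d) (C(d, s) = (s + 2131)/(d + 1702) = (2131 + s)/(1702 + d))
(P - 687249) + C(610, -98) = (468080150383/322871830270 - 687249) + (2131 - 98)/(1702 + 610) = -221892874401076847/322871830270 + 2033/2312 = -256507834608429365677/373239835792120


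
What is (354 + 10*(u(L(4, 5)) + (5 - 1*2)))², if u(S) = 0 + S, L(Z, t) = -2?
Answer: 132496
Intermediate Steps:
u(S) = S
(354 + 10*(u(L(4, 5)) + (5 - 1*2)))² = (354 + 10*(-2 + (5 - 1*2)))² = (354 + 10*(-2 + (5 - 2)))² = (354 + 10*(-2 + 3))² = (354 + 10*1)² = (354 + 10)² = 364² = 132496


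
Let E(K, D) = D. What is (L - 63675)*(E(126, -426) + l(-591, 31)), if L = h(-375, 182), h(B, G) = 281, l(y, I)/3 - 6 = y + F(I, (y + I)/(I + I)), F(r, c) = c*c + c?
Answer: 119610594714/961 ≈ 1.2446e+8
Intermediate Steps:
F(r, c) = c + c² (F(r, c) = c² + c = c + c²)
l(y, I) = 18 + 3*y + 3*(1 + (I + y)/(2*I))*(I + y)/(2*I) (l(y, I) = 18 + 3*(y + ((y + I)/(I + I))*(1 + (y + I)/(I + I))) = 18 + 3*(y + ((I + y)/((2*I)))*(1 + (I + y)/((2*I)))) = 18 + 3*(y + ((I + y)*(1/(2*I)))*(1 + (I + y)*(1/(2*I)))) = 18 + 3*(y + ((I + y)/(2*I))*(1 + (I + y)/(2*I))) = 18 + 3*(y + (1 + (I + y)/(2*I))*(I + y)/(2*I)) = 18 + (3*y + 3*(1 + (I + y)/(2*I))*(I + y)/(2*I)) = 18 + 3*y + 3*(1 + (I + y)/(2*I))*(I + y)/(2*I))
L = 281
(L - 63675)*(E(126, -426) + l(-591, 31)) = (281 - 63675)*(-426 + (81/4 + 3*(-591) + 3*(-591)/31 + (¾)*(-591)²/31²)) = -63394*(-426 + (81/4 - 1773 + 3*(-591)*(1/31) + (¾)*(1/961)*349281)) = -63394*(-426 + (81/4 - 1773 - 1773/31 + 1047843/3844)) = -63394*(-426 - 1477395/961) = -63394*(-1886781/961) = 119610594714/961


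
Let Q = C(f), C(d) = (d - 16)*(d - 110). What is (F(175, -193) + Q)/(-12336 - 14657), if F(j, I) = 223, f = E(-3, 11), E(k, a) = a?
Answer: -718/26993 ≈ -0.026599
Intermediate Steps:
f = 11
C(d) = (-110 + d)*(-16 + d) (C(d) = (-16 + d)*(-110 + d) = (-110 + d)*(-16 + d))
Q = 495 (Q = 1760 + 11² - 126*11 = 1760 + 121 - 1386 = 495)
(F(175, -193) + Q)/(-12336 - 14657) = (223 + 495)/(-12336 - 14657) = 718/(-26993) = 718*(-1/26993) = -718/26993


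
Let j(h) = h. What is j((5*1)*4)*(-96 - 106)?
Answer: -4040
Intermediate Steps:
j((5*1)*4)*(-96 - 106) = ((5*1)*4)*(-96 - 106) = (5*4)*(-202) = 20*(-202) = -4040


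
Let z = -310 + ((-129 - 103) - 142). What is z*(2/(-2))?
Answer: 684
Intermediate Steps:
z = -684 (z = -310 + (-232 - 142) = -310 - 374 = -684)
z*(2/(-2)) = -1368/(-2) = -1368*(-1)/2 = -684*(-1) = 684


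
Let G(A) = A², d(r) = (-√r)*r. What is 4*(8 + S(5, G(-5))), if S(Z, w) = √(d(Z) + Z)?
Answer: 32 + 4*√(5 - 5*√5) ≈ 32.0 + 9.9441*I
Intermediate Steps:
d(r) = -r^(3/2)
S(Z, w) = √(Z - Z^(3/2)) (S(Z, w) = √(-Z^(3/2) + Z) = √(Z - Z^(3/2)))
4*(8 + S(5, G(-5))) = 4*(8 + √(5 - 5^(3/2))) = 4*(8 + √(5 - 5*√5)) = 32 + 4*√(5 - 5*√5)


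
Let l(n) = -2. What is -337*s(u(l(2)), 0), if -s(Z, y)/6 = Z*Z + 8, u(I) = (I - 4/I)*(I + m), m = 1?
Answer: 16176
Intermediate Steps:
u(I) = (1 + I)*(I - 4/I) (u(I) = (I - 4/I)*(I + 1) = (I - 4/I)*(1 + I) = (1 + I)*(I - 4/I))
s(Z, y) = -48 - 6*Z**2 (s(Z, y) = -6*(Z*Z + 8) = -6*(Z**2 + 8) = -6*(8 + Z**2) = -48 - 6*Z**2)
-337*s(u(l(2)), 0) = -337*(-48 - 6*(-4 - 2 + (-2)**2 - 4/(-2))**2) = -337*(-48 - 6*(-4 - 2 + 4 - 4*(-1/2))**2) = -337*(-48 - 6*(-4 - 2 + 4 + 2)**2) = -337*(-48 - 6*0**2) = -337*(-48 - 6*0) = -337*(-48 + 0) = -337*(-48) = 16176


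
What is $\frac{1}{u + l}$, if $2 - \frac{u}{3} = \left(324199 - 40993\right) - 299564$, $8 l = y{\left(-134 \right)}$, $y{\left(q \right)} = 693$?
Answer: $\frac{8}{393333} \approx 2.0339 \cdot 10^{-5}$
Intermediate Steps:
$l = \frac{693}{8}$ ($l = \frac{1}{8} \cdot 693 = \frac{693}{8} \approx 86.625$)
$u = 49080$ ($u = 6 - 3 \left(\left(324199 - 40993\right) - 299564\right) = 6 - 3 \left(283206 - 299564\right) = 6 - -49074 = 6 + 49074 = 49080$)
$\frac{1}{u + l} = \frac{1}{49080 + \frac{693}{8}} = \frac{1}{\frac{393333}{8}} = \frac{8}{393333}$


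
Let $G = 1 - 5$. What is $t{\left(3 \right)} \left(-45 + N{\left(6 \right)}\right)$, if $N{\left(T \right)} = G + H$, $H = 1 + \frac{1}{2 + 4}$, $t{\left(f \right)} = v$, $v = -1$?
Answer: $\frac{287}{6} \approx 47.833$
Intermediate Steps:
$t{\left(f \right)} = -1$
$G = -4$
$H = \frac{7}{6}$ ($H = 1 + \frac{1}{6} = \frac{7}{6} \approx 1.1667$)
$N{\left(T \right)} = - \frac{17}{6}$ ($N{\left(T \right)} = -4 + \frac{7}{6} = - \frac{17}{6}$)
$t{\left(3 \right)} \left(-45 + N{\left(6 \right)}\right) = - (-45 - \frac{17}{6}) = \left(-1\right) \left(- \frac{287}{6}\right) = \frac{287}{6}$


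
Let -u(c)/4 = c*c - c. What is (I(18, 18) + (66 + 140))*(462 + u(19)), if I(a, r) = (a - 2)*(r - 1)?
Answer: -433068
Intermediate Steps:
u(c) = -4*c**2 + 4*c (u(c) = -4*(c*c - c) = -4*(c**2 - c) = -4*c**2 + 4*c)
I(a, r) = (-1 + r)*(-2 + a) (I(a, r) = (-2 + a)*(-1 + r) = (-1 + r)*(-2 + a))
(I(18, 18) + (66 + 140))*(462 + u(19)) = ((2 - 1*18 - 2*18 + 18*18) + (66 + 140))*(462 + 4*19*(1 - 1*19)) = ((2 - 18 - 36 + 324) + 206)*(462 + 4*19*(1 - 19)) = (272 + 206)*(462 + 4*19*(-18)) = 478*(462 - 1368) = 478*(-906) = -433068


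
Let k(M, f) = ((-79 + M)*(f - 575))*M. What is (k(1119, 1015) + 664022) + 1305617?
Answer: 514024039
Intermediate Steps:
k(M, f) = M*(-575 + f)*(-79 + M) (k(M, f) = ((-79 + M)*(-575 + f))*M = ((-575 + f)*(-79 + M))*M = M*(-575 + f)*(-79 + M))
(k(1119, 1015) + 664022) + 1305617 = (1119*(45425 - 575*1119 - 79*1015 + 1119*1015) + 664022) + 1305617 = (1119*(45425 - 643425 - 80185 + 1135785) + 664022) + 1305617 = (1119*457600 + 664022) + 1305617 = (512054400 + 664022) + 1305617 = 512718422 + 1305617 = 514024039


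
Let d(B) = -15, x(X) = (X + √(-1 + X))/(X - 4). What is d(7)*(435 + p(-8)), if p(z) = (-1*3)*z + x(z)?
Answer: -6895 + 15*I/4 ≈ -6895.0 + 3.75*I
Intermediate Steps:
x(X) = (X + √(-1 + X))/(-4 + X)
p(z) = -3*z + (z + √(-1 + z))/(-4 + z) (p(z) = (-1*3)*z + (z + √(-1 + z))/(-4 + z) = -3*z + (z + √(-1 + z))/(-4 + z))
d(7)*(435 + p(-8)) = -15*(435 + (-8 + √(-1 - 8) - 3*(-8)*(-4 - 8))/(-4 - 8)) = -15*(435 + (-8 + √(-9) - 3*(-8)*(-12))/(-12)) = -15*(435 - (-8 + 3*I - 288)/12) = -15*(435 - (-296 + 3*I)/12) = -15*(435 + (74/3 - I/4)) = -15*(1379/3 - I/4) = -6895 + 15*I/4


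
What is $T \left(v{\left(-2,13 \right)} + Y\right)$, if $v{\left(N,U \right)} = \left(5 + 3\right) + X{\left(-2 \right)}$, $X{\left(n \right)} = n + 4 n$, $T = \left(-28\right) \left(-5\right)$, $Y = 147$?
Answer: $20300$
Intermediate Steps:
$T = 140$
$X{\left(n \right)} = 5 n$
$v{\left(N,U \right)} = -2$ ($v{\left(N,U \right)} = \left(5 + 3\right) + 5 \left(-2\right) = 8 - 10 = -2$)
$T \left(v{\left(-2,13 \right)} + Y\right) = 140 \left(-2 + 147\right) = 140 \cdot 145 = 20300$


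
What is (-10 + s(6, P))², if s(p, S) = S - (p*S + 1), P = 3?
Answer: 676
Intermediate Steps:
s(p, S) = -1 + S - S*p (s(p, S) = S - (S*p + 1) = S - (1 + S*p) = S + (-1 - S*p) = -1 + S - S*p)
(-10 + s(6, P))² = (-10 + (-1 + 3 - 1*3*6))² = (-10 + (-1 + 3 - 18))² = (-10 - 16)² = (-26)² = 676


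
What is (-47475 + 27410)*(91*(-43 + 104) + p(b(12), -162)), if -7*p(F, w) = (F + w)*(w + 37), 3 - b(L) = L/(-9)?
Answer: -1152653990/21 ≈ -5.4888e+7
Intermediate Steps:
b(L) = 3 + L/9 (b(L) = 3 - L/(-9) = 3 - L*(-1)/9 = 3 - (-1)*L/9 = 3 + L/9)
p(F, w) = -(37 + w)*(F + w)/7 (p(F, w) = -(F + w)*(w + 37)/7 = -(F + w)*(37 + w)/7 = -(37 + w)*(F + w)/7)
(-47475 + 27410)*(91*(-43 + 104) + p(b(12), -162)) = (-47475 + 27410)*(91*(-43 + 104) + (-37*(3 + (1/9)*12)/7 - 37/7*(-162) - 1/7*(-162)**2 - 1/7*(3 + (1/9)*12)*(-162))) = -20065*(91*61 + (-37*(3 + 4/3)/7 + 5994/7 - 1/7*26244 - 1/7*(3 + 4/3)*(-162))) = -20065*(5551 + (-37/7*13/3 + 5994/7 - 26244/7 - 1/7*13/3*(-162))) = -20065*(5551 + (-481/21 + 5994/7 - 26244/7 + 702/7)) = -20065*(5551 - 59125/21) = -20065*57446/21 = -1152653990/21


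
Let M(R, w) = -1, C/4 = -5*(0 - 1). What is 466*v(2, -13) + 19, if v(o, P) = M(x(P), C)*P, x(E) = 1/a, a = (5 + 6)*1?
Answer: 6077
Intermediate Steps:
a = 11 (a = 11*1 = 11)
x(E) = 1/11
C = 20 (C = 4*(-5*(0 - 1)) = 4*(-5*(-1)) = 4*5 = 20)
v(o, P) = -P
466*v(2, -13) + 19 = 466*(-1*(-13)) + 19 = 466*13 + 19 = 6058 + 19 = 6077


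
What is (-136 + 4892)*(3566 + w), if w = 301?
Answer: 18391452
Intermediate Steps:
(-136 + 4892)*(3566 + w) = (-136 + 4892)*(3566 + 301) = 4756*3867 = 18391452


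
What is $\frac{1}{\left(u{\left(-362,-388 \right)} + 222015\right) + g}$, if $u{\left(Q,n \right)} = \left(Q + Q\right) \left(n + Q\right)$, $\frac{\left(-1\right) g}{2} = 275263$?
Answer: $\frac{1}{214489} \approx 4.6622 \cdot 10^{-6}$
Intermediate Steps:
$g = -550526$ ($g = \left(-2\right) 275263 = -550526$)
$u{\left(Q,n \right)} = 2 Q \left(Q + n\right)$
$\frac{1}{\left(u{\left(-362,-388 \right)} + 222015\right) + g} = \frac{1}{\left(2 \left(-362\right) \left(-362 - 388\right) + 222015\right) - 550526} = \frac{1}{\left(2 \left(-362\right) \left(-750\right) + 222015\right) - 550526} = \frac{1}{\left(543000 + 222015\right) - 550526} = \frac{1}{765015 - 550526} = \frac{1}{214489}$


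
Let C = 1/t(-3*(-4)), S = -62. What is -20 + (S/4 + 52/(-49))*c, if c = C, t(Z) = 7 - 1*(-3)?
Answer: -21223/980 ≈ -21.656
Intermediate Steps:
t(Z) = 10 (t(Z) = 7 + 3 = 10)
C = ⅒ (C = 1/10 = ⅒ ≈ 0.10000)
c = ⅒ ≈ 0.10000
-20 + (S/4 + 52/(-49))*c = -20 + (-62/4 + 52/(-49))*(⅒) = -20 + (-62*¼ + 52*(-1/49))*(⅒) = -20 + (-31/2 - 52/49)*(⅒) = -20 - 1623/98*⅒ = -20 - 1623/980 = -21223/980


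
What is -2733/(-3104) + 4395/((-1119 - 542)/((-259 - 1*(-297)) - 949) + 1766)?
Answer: 5609798617/1666317216 ≈ 3.3666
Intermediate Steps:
-2733/(-3104) + 4395/((-1119 - 542)/((-259 - 1*(-297)) - 949) + 1766) = -2733*(-1/3104) + 4395/(-1661/((-259 + 297) - 949) + 1766) = 2733/3104 + 4395/(-1661/(38 - 949) + 1766) = 2733/3104 + 4395/(-1661/(-911) + 1766) = 2733/3104 + 4395/(-1661*(-1/911) + 1766) = 2733/3104 + 4395/(1661/911 + 1766) = 2733/3104 + 4395/(1610487/911) = 2733/3104 + 4395*(911/1610487) = 2733/3104 + 1334615/536829 = 5609798617/1666317216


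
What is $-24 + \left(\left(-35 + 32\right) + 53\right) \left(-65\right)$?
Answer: $-3274$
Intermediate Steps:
$-24 + \left(\left(-35 + 32\right) + 53\right) \left(-65\right) = -24 + \left(-3 + 53\right) \left(-65\right) = -24 + 50 \left(-65\right) = -24 - 3250 = -3274$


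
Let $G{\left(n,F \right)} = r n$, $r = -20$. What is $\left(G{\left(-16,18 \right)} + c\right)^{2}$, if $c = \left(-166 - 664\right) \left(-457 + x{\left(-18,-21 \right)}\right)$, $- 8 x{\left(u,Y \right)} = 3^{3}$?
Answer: $\frac{2340058575625}{16} \approx 1.4625 \cdot 10^{11}$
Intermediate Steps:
$x{\left(u,Y \right)} = - \frac{27}{8}$ ($x{\left(u,Y \right)} = - \frac{3^{3}}{8} = \left(- \frac{1}{8}\right) 27 = - \frac{27}{8}$)
$G{\left(n,F \right)} = - 20 n$
$c = \frac{1528445}{4}$ ($c = \left(-166 - 664\right) \left(-457 - \frac{27}{8}\right) = \left(-830\right) \left(- \frac{3683}{8}\right) = \frac{1528445}{4} \approx 3.8211 \cdot 10^{5}$)
$\left(G{\left(-16,18 \right)} + c\right)^{2} = \left(\left(-20\right) \left(-16\right) + \frac{1528445}{4}\right)^{2} = \left(320 + \frac{1528445}{4}\right)^{2} = \left(\frac{1529725}{4}\right)^{2} = \frac{2340058575625}{16}$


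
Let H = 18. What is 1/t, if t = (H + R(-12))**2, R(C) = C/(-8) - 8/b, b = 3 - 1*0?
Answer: 36/10201 ≈ 0.0035291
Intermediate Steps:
b = 3 (b = 3 + 0 = 3)
R(C) = -8/3 - C/8 (R(C) = C/(-8) - 8/3 = C*(-1/8) - 8*1/3 = -C/8 - 8/3 = -8/3 - C/8)
t = 10201/36 (t = (18 + (-8/3 - 1/8*(-12)))**2 = (18 + (-8/3 + 3/2))**2 = (18 - 7/6)**2 = (101/6)**2 = 10201/36 ≈ 283.36)
1/t = 1/(10201/36) = 36/10201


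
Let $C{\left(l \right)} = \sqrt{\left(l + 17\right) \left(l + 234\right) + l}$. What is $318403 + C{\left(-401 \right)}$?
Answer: $318403 + \sqrt{63727} \approx 3.1866 \cdot 10^{5}$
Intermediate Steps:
$C{\left(l \right)} = \sqrt{l + \left(17 + l\right) \left(234 + l\right)}$ ($C{\left(l \right)} = \sqrt{\left(17 + l\right) \left(234 + l\right) + l} = \sqrt{l + \left(17 + l\right) \left(234 + l\right)}$)
$318403 + C{\left(-401 \right)} = 318403 + \sqrt{3978 + \left(-401\right)^{2} + 252 \left(-401\right)} = 318403 + \sqrt{3978 + 160801 - 101052} = 318403 + \sqrt{63727}$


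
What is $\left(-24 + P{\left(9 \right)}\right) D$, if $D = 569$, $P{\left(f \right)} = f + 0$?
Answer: $-8535$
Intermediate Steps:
$P{\left(f \right)} = f$
$\left(-24 + P{\left(9 \right)}\right) D = \left(-24 + 9\right) 569 = \left(-15\right) 569 = -8535$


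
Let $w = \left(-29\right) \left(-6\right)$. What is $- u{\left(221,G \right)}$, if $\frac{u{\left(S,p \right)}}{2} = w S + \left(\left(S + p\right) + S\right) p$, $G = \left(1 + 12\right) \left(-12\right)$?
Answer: $12324$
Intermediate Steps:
$G = -156$ ($G = 13 \left(-12\right) = -156$)
$w = 174$
$u{\left(S,p \right)} = 348 S + 2 p \left(p + 2 S\right)$ ($u{\left(S,p \right)} = 2 \left(174 S + \left(\left(S + p\right) + S\right) p\right) = 2 \left(174 S + \left(p + 2 S\right) p\right) = 2 \left(174 S + p \left(p + 2 S\right)\right) = 348 S + 2 p \left(p + 2 S\right)$)
$- u{\left(221,G \right)} = - (2 \left(-156\right)^{2} + 348 \cdot 221 + 4 \cdot 221 \left(-156\right)) = - (2 \cdot 24336 + 76908 - 137904) = - (48672 + 76908 - 137904) = \left(-1\right) \left(-12324\right) = 12324$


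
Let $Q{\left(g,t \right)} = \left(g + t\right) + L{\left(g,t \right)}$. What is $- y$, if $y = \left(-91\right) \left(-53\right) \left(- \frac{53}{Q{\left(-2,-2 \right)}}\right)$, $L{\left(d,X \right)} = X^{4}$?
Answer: $\frac{255619}{12} \approx 21302.0$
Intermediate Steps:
$Q{\left(g,t \right)} = g + t + t^{4}$ ($Q{\left(g,t \right)} = \left(g + t\right) + t^{4} = g + t + t^{4}$)
$y = - \frac{255619}{12}$ ($y = \left(-91\right) \left(-53\right) \left(- \frac{53}{-2 - 2 + \left(-2\right)^{4}}\right) = 4823 \left(- \frac{53}{-2 - 2 + 16}\right) = 4823 \left(- \frac{53}{12}\right) = - \frac{255619}{12} \approx -21302.0$)
$- y = \left(-1\right) \left(- \frac{255619}{12}\right) = \frac{255619}{12}$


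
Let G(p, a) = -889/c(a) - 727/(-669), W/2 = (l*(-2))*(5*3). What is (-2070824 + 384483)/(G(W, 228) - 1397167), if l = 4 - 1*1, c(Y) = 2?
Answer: 2256324258/1870002733 ≈ 1.2066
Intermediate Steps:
l = 3 (l = 4 - 1 = 3)
W = -180 (W = 2*((3*(-2))*(5*3)) = 2*(-6*15) = 2*(-90) = -180)
G(p, a) = -593287/1338 (G(p, a) = -889/2 - 727/(-669) = -889*1/2 - 727*(-1/669) = -889/2 + 727/669 = -593287/1338)
(-2070824 + 384483)/(G(W, 228) - 1397167) = (-2070824 + 384483)/(-593287/1338 - 1397167) = -1686341/(-1870002733/1338) = -1686341*(-1338/1870002733) = 2256324258/1870002733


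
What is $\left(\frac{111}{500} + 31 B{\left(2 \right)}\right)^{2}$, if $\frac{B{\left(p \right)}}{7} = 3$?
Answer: $\frac{106022523321}{250000} \approx 4.2409 \cdot 10^{5}$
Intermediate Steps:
$B{\left(p \right)} = 21$ ($B{\left(p \right)} = 7 \cdot 3 = 21$)
$\left(\frac{111}{500} + 31 B{\left(2 \right)}\right)^{2} = \left(\frac{111}{500} + 31 \cdot 21\right)^{2} = \left(111 \cdot \frac{1}{500} + 651\right)^{2} = \left(\frac{111}{500} + 651\right)^{2} = \left(\frac{325611}{500}\right)^{2} = \frac{106022523321}{250000}$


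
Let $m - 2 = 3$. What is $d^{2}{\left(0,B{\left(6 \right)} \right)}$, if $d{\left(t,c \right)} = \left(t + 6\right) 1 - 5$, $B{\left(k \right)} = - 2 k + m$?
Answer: $1$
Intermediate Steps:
$m = 5$ ($m = 2 + 3 = 5$)
$B{\left(k \right)} = 5 - 2 k$ ($B{\left(k \right)} = - 2 k + 5 = 5 - 2 k$)
$d{\left(t,c \right)} = 1 + t$ ($d{\left(t,c \right)} = \left(6 + t\right) 1 - 5 = \left(6 + t\right) - 5 = 1 + t$)
$d^{2}{\left(0,B{\left(6 \right)} \right)} = \left(1 + 0\right)^{2} = 1^{2} = 1$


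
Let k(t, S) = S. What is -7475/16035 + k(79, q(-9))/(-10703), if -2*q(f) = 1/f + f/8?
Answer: -768142421/1647577008 ≈ -0.46623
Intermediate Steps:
q(f) = -1/(2*f) - f/16 (q(f) = -(1/f + f/8)/2 = -1/(2*f) - f/16)
-7475/16035 + k(79, q(-9))/(-10703) = -7475/16035 + ((1/16)*(-8 - 1*(-9)²)/(-9))/(-10703) = -7475*1/16035 + ((1/16)*(-⅑)*(-8 - 1*81))*(-1/10703) = -1495/3207 + ((1/16)*(-⅑)*(-8 - 81))*(-1/10703) = -1495/3207 + ((1/16)*(-⅑)*(-89))*(-1/10703) = -1495/3207 + (89/144)*(-1/10703) = -1495/3207 - 89/1541232 = -768142421/1647577008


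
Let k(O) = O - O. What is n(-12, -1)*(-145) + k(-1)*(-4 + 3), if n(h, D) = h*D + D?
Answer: -1595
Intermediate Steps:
k(O) = 0
n(h, D) = D + D*h (n(h, D) = D*h + D = D + D*h)
n(-12, -1)*(-145) + k(-1)*(-4 + 3) = -(1 - 12)*(-145) + 0*(-4 + 3) = -1*(-11)*(-145) + 0*(-1) = 11*(-145) + 0 = -1595 + 0 = -1595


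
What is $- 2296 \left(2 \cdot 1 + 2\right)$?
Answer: $-9184$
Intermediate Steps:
$- 2296 \left(2 \cdot 1 + 2\right) = - 2296 \left(2 + 2\right) = \left(-2296\right) 4 = -9184$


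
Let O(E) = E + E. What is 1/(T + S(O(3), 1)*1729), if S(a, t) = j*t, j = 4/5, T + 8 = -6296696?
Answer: -5/31476604 ≈ -1.5885e-7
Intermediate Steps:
T = -6296704 (T = -8 - 6296696 = -6296704)
O(E) = 2*E
j = 4/5 (j = 4*(1/5) = 4/5 ≈ 0.80000)
S(a, t) = 4*t/5
1/(T + S(O(3), 1)*1729) = 1/(-6296704 + ((4/5)*1)*1729) = 1/(-6296704 + (4/5)*1729) = 1/(-6296704 + 6916/5) = 1/(-31476604/5) = -5/31476604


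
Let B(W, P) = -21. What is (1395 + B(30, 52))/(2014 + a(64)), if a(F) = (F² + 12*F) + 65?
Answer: 1374/6943 ≈ 0.19790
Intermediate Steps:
a(F) = 65 + F² + 12*F
(1395 + B(30, 52))/(2014 + a(64)) = (1395 - 21)/(2014 + (65 + 64² + 12*64)) = 1374/(2014 + (65 + 4096 + 768)) = 1374/(2014 + 4929) = 1374/6943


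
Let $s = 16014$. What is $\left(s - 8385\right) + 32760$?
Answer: $40389$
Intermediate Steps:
$\left(s - 8385\right) + 32760 = \left(16014 - 8385\right) + 32760 = 7629 + 32760 = 40389$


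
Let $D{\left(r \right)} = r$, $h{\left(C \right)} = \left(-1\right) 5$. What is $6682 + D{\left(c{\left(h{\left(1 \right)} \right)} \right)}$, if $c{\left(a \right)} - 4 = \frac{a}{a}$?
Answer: $6687$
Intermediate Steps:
$h{\left(C \right)} = -5$
$c{\left(a \right)} = 5$ ($c{\left(a \right)} = 4 + \frac{a}{a} = 4 + 1 = 5$)
$6682 + D{\left(c{\left(h{\left(1 \right)} \right)} \right)} = 6682 + 5 = 6687$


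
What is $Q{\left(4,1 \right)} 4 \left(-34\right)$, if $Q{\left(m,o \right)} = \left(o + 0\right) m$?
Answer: $-544$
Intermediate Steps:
$Q{\left(m,o \right)} = m o$ ($Q{\left(m,o \right)} = o m = m o$)
$Q{\left(4,1 \right)} 4 \left(-34\right) = 4 \cdot 1 \cdot 4 \left(-34\right) = 4 \cdot 4 \left(-34\right) = 16 \left(-34\right) = -544$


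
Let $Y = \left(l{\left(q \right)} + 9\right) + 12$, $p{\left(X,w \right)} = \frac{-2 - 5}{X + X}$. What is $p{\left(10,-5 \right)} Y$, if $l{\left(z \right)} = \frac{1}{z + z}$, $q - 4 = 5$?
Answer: $- \frac{2653}{360} \approx -7.3694$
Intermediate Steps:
$q = 9$ ($q = 4 + 5 = 9$)
$l{\left(z \right)} = \frac{1}{2 z}$
$p{\left(X,w \right)} = - \frac{7}{2 X}$
$Y = \frac{379}{18}$ ($Y = \left(\frac{1}{2 \cdot 9} + 9\right) + 12 = \left(\frac{1}{2} \cdot \frac{1}{9} + 9\right) + 12 = \left(\frac{1}{18} + 9\right) + 12 = \frac{163}{18} + 12 = \frac{379}{18} \approx 21.056$)
$p{\left(10,-5 \right)} Y = - \frac{7}{2 \cdot 10} \cdot \frac{379}{18} = \left(- \frac{7}{2}\right) \frac{1}{10} \cdot \frac{379}{18} = \left(- \frac{7}{20}\right) \frac{379}{18} = - \frac{2653}{360}$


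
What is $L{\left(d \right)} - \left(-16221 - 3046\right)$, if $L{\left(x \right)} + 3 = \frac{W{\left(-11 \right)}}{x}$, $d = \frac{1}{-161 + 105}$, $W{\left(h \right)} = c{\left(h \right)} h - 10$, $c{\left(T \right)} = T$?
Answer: $13048$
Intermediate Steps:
$W{\left(h \right)} = -10 + h^{2}$ ($W{\left(h \right)} = h h - 10 = h^{2} - 10 = -10 + h^{2}$)
$d = - \frac{1}{56}$ ($d = \frac{1}{-56} = - \frac{1}{56} \approx -0.017857$)
$L{\left(x \right)} = -3 + \frac{111}{x}$ ($L{\left(x \right)} = -3 + \frac{-10 + \left(-11\right)^{2}}{x} = -3 + \frac{-10 + 121}{x} = -3 + \frac{111}{x}$)
$L{\left(d \right)} - \left(-16221 - 3046\right) = \left(-3 + \frac{111}{- \frac{1}{56}}\right) - \left(-16221 - 3046\right) = \left(-3 + 111 \left(-56\right)\right) - \left(-16221 - 3046\right) = \left(-3 - 6216\right) - -19267 = -6219 + 19267 = 13048$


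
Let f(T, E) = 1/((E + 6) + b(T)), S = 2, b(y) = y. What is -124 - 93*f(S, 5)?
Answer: -1705/13 ≈ -131.15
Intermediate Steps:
f(T, E) = 1/(6 + E + T) (f(T, E) = 1/((E + 6) + T) = 1/((6 + E) + T) = 1/(6 + E + T))
-124 - 93*f(S, 5) = -124 - 93/(6 + 5 + 2) = -124 - 93/13 = -1705/13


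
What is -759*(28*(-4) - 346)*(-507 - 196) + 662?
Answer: -244377604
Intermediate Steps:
-759*(28*(-4) - 346)*(-507 - 196) + 662 = -759*(-112 - 346)*(-703) + 662 = -(-347622)*(-703) + 662 = -759*321974 + 662 = -244378266 + 662 = -244377604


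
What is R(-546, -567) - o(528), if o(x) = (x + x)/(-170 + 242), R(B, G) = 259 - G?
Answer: 2434/3 ≈ 811.33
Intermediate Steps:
o(x) = x/36 (o(x) = (2*x)/72 = (2*x)*(1/72) = x/36)
R(-546, -567) - o(528) = (259 - 1*(-567)) - 528/36 = (259 + 567) - 1*44/3 = 826 - 44/3 = 2434/3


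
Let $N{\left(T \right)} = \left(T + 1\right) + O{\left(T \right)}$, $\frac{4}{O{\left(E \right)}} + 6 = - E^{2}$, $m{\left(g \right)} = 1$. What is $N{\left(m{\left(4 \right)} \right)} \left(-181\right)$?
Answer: $- \frac{1810}{7} \approx -258.57$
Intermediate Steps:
$O{\left(E \right)} = \frac{4}{-6 - E^{2}}$
$N{\left(T \right)} = 1 + T - \frac{4}{6 + T^{2}}$ ($N{\left(T \right)} = \left(T + 1\right) - \frac{4}{6 + T^{2}} = \left(1 + T\right) - \frac{4}{6 + T^{2}} = 1 + T - \frac{4}{6 + T^{2}}$)
$N{\left(m{\left(4 \right)} \right)} \left(-181\right) = \frac{-4 + \left(1 + 1\right) \left(6 + 1^{2}\right)}{6 + 1^{2}} \left(-181\right) = \frac{-4 + 2 \left(6 + 1\right)}{6 + 1} \left(-181\right) = \frac{-4 + 2 \cdot 7}{7} \left(-181\right) = \frac{-4 + 14}{7} \left(-181\right) = \frac{1}{7} \cdot 10 \left(-181\right) = \frac{10}{7} \left(-181\right) = - \frac{1810}{7}$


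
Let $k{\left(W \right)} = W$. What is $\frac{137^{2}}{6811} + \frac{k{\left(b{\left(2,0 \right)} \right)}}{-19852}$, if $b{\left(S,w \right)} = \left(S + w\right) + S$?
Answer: $\frac{13306248}{4828999} \approx 2.7555$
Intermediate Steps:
$b{\left(S,w \right)} = w + 2 S$
$\frac{137^{2}}{6811} + \frac{k{\left(b{\left(2,0 \right)} \right)}}{-19852} = \frac{137^{2}}{6811} + \frac{0 + 2 \cdot 2}{-19852} = 18769 \cdot \frac{1}{6811} + \left(0 + 4\right) \left(- \frac{1}{19852}\right) = \frac{18769}{6811} + 4 \left(- \frac{1}{19852}\right) = \frac{18769}{6811} - \frac{1}{4963} = \frac{13306248}{4828999}$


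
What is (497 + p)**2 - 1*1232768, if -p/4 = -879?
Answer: 14871401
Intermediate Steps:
p = 3516 (p = -4*(-879) = 3516)
(497 + p)**2 - 1*1232768 = (497 + 3516)**2 - 1*1232768 = 4013**2 - 1232768 = 16104169 - 1232768 = 14871401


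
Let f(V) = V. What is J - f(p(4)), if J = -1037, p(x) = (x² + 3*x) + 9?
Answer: -1074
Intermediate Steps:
p(x) = 9 + x² + 3*x
J - f(p(4)) = -1037 - (9 + 4² + 3*4) = -1037 - (9 + 16 + 12) = -1037 - 1*37 = -1037 - 37 = -1074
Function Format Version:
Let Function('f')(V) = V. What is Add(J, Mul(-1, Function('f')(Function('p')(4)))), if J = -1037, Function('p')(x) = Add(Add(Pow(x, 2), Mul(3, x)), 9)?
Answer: -1074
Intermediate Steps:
Function('p')(x) = Add(9, Pow(x, 2), Mul(3, x))
Add(J, Mul(-1, Function('f')(Function('p')(4)))) = Add(-1037, Mul(-1, Add(9, Pow(4, 2), Mul(3, 4)))) = Add(-1037, Mul(-1, Add(9, 16, 12))) = Add(-1037, Mul(-1, 37)) = Add(-1037, -37) = -1074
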